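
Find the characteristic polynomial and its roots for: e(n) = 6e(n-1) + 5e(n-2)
Substitute e(n) = rⁿ and divide through by rⁿ⁻²: r² - 6r - 5 = 0
Discriminant: 6² + 4·5 = 56, not a perfect square, so by the quadratic formula r = (6 ± √56)/2.
General solution: e(n) = A·r₁ⁿ + B·r₂ⁿ where r₁,r₂ = (6 ± √56)/2

Characteristic: r² - 6r - 5 = 0, Roots: r = (6 ± √56)/2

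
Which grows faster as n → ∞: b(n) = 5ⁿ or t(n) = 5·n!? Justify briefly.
Comparing growth rates:
Growth-rate hierarchy: log n ≺ any polynomial ≺ any exponential cⁿ (c>1) ≺ n! ≺ nⁿ.
factorial dominates exponential base 5 asymptotically.

t(n) grows faster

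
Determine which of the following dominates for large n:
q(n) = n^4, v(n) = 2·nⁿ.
Comparing growth rates:
Growth-rate hierarchy: log n ≺ any polynomial ≺ any exponential cⁿ (c>1) ≺ n! ≺ nⁿ.
super-exponential nⁿ dominates polynomial degree 4 asymptotically.

v(n) grows faster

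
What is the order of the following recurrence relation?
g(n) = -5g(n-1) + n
The order is the largest lag k for which g(n-k) appears. Here the deepest term is g(n-1) (the n term is non-homogeneous and does not affect the order), so the order is 1.

Order 1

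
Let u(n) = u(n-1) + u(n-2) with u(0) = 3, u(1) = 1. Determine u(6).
Computing the sequence terms:
3, 1, 4, 5, 9, 14, 23

23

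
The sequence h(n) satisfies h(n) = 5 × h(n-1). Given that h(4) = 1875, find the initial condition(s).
In general h(n) = 5ⁿ · h(0). At n = 4: h(0) = h(4) / 5^4 = 1875 / 625 = 3.

h(0) = 3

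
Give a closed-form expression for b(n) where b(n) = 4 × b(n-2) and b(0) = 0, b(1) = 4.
Recurrence: b(n) = 4 × b(n-2), initial: b(0) = 0, b(1) = 4.
Characteristic equation: r² - 4 = 0, which factors as (r - 2)(r + 2) = 0, so r = 2, -2. General solution b(n) = A·2ⁿ + B·(-2)ⁿ. From b(0) = 0: A + B = 0. From b(1) = 4: 2A - 2B = 4. Solving gives A = 1, B = -1.

b(n) = 2ⁿ - (-2)ⁿ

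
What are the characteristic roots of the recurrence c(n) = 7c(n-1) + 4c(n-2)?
Substitute c(n) = rⁿ and divide through by rⁿ⁻²: r² - 7r - 4 = 0
Discriminant: 7² + 4·4 = 65, not a perfect square, so by the quadratic formula r = (7 ± √65)/2.
General solution: c(n) = A·r₁ⁿ + B·r₂ⁿ where r₁,r₂ = (7 ± √65)/2

Characteristic: r² - 7r - 4 = 0, Roots: r = (7 ± √65)/2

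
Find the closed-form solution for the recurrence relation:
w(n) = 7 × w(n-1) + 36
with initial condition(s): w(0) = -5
Recurrence: w(n) = 7 × w(n-1) + 36, initial: w(0) = -5.
Try w(n) = A·7ⁿ + C. Substituting: A·7ⁿ + C = 7(A·7ⁿ⁻¹ + C) + 36 = A·7ⁿ + 7C + 36, so C = 7C + 36, giving C = -6. Then w(0) = A - 6 = -5 gives A = 1.

w(n) = 7ⁿ - 6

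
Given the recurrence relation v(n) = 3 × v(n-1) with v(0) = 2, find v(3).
Computing step by step:
v(0) = 2
v(1) = 3 × 2 = 6
v(2) = 3 × 6 = 18
v(3) = 3 × 18 = 54

54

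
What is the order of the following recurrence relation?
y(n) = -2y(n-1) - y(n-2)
The order is the largest lag k for which y(n-k) appears. Here the deepest term is y(n-2), so the order is 2.

Order 2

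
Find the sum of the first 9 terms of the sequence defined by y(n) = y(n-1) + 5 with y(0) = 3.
Computing the sequence terms: 3, 8, 13, 18, 23, 28, 33, 38, 43
Adding these values together:

207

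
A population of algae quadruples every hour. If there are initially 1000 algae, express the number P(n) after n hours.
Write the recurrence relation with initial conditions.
Each hour multiplies the count by 4, so the count after n hours depends only on the count after n-1 hours: P(n) = 4 × P(n-1). The starting count gives P(0) = 1000.
Unrolling n times gives the closed form P(n) = 1000 × 4ⁿ.

P(n) = 4 × P(n-1), P(0) = 1000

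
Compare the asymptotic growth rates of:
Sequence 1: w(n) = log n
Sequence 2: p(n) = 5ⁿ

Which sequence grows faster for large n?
Comparing growth rates:
Growth-rate hierarchy: log n ≺ any polynomial ≺ any exponential cⁿ (c>1) ≺ n! ≺ nⁿ.
exponential base 5 dominates logarithmic asymptotically.

p(n) grows faster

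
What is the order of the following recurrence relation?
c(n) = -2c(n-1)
The order is the largest lag k for which c(n-k) appears. Here the deepest term is c(n-1), so the order is 1.

Order 1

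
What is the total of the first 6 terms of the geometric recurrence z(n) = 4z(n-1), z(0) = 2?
Computing the sequence terms: 2, 8, 32, 128, 512, 2048
Adding these values together:

2730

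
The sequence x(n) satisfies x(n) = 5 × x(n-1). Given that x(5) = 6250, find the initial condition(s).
In general x(n) = 5ⁿ · x(0). At n = 5: x(0) = x(5) / 5^5 = 6250 / 3125 = 2.

x(0) = 2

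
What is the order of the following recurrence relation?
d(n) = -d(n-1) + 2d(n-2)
The order is the largest lag k for which d(n-k) appears. Here the deepest term is d(n-2), so the order is 2.

Order 2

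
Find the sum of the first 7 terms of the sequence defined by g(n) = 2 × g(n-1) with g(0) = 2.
Computing the sequence terms: 2, 4, 8, 16, 32, 64, 128
Adding these values together:

254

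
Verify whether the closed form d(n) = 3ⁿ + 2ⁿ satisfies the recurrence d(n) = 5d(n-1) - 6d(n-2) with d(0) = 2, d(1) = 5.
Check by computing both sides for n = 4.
From the recurrence with d(0) = 2, d(1) = 5:
  d(0) = 2, d(1) = 5, d(2) = 13, d(3) = 35, d(4) = 97
  so the recurrence gives d(4) = 97.
From the proposed closed form d(n) = 3ⁿ + 2ⁿ:
  d(4) = 97.
Both sides give 97 at n = 4, and the initial condition(s) match, so the closed form is consistent.

Yes, the closed form is correct.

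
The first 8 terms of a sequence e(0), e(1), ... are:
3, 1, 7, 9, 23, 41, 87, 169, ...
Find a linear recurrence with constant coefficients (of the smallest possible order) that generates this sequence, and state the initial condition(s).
Look for the lowest-order linear relation among consecutive terms.
Observation: e(n) - 1·e(n-1) - (2)·e(n-2) = 0 holds for the shown terms, and no order-1 relation e(n) = α·e(n-1) + β fits.
Check at n=3: 1·7 + (2)·1 = 9. ✓

e(n) = e(n-1) + 2e(n-2), e(0) = 3, e(1) = 1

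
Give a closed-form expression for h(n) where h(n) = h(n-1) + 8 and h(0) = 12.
Recurrence: h(n) = h(n-1) + 8, initial: h(0) = 12.
Each step adds 8, so h(n) = h(0) + 8n = 8n + 12.

h(n) = 8n + 12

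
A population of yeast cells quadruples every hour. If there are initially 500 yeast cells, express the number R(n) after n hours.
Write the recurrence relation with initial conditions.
Each hour multiplies the count by 4, so the count after n hours depends only on the count after n-1 hours: R(n) = 4 × R(n-1). The starting count gives R(0) = 500.
Unrolling n times gives the closed form R(n) = 500 × 4ⁿ.

R(n) = 4 × R(n-1), R(0) = 500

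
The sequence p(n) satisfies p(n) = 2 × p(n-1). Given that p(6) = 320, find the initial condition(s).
In general p(n) = 2ⁿ · p(0). At n = 6: p(0) = p(6) / 2^6 = 320 / 64 = 5.

p(0) = 5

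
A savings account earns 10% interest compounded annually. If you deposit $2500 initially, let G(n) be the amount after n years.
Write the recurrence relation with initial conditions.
Each year the balance grows by 10%, i.e. is multiplied by 1 + 10/100 = 1.1, so G(n) = 1.1 × G(n-1). The initial deposit gives G(0) = 2500.
Unrolling gives the closed form G(n) = 2500 × (1.1)ⁿ.

G(n) = 1.1 × G(n-1), G(0) = 2500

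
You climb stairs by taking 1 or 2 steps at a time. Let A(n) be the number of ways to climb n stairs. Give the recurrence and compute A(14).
Condition on the size of the last step (1 to 2): before it there were n-1, …, n-2 stairs climbed, and these cases are disjoint, so A(n) = A(n-1) + A(n-2) (Fibonacci-type sequence).
Initial conditions by direct count (compositions of i into parts ≤ 2): A(1) = 1; A(2) = 2.
Iterating the recurrence: A(3) = 3, A(4) = 5, A(5) = 8, A(6) = 13, A(7) = 21, A(8) = 34, A(9) = 55, A(10) = 89, A(11) = 144, A(12) = 233, A(13) = 377, A(14) = 610.

A(n) = A(n-1) + A(n-2), A(1) = 1, A(2) = 2; A(14) = 610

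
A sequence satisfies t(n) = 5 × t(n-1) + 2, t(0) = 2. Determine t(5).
Computing step by step:
t(0) = 2
t(1) = 5 × 2 + 2 = 12
t(2) = 5 × 12 + 2 = 62
t(3) = 5 × 62 + 2 = 312
t(4) = 5 × 312 + 2 = 1562
t(5) = 5 × 1562 + 2 = 7812

7812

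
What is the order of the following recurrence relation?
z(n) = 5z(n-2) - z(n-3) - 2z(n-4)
The order is the largest lag k for which z(n-k) appears. Here the deepest term is z(n-4), so the order is 4.

Order 4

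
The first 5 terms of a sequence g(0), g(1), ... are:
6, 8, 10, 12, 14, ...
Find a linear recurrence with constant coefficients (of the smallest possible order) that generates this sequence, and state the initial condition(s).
Look for the lowest-order linear relation among consecutive terms.
Observation: consecutive differences are constant (= 2).
Check at n=2: 1·8 + 2 = 10. ✓

g(n) = g(n-1) + 2, g(0) = 6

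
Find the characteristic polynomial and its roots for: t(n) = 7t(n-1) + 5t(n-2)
Substitute t(n) = rⁿ and divide through by rⁿ⁻²: r² - 7r - 5 = 0
Discriminant: 7² + 4·5 = 69, not a perfect square, so by the quadratic formula r = (7 ± √69)/2.
General solution: t(n) = A·r₁ⁿ + B·r₂ⁿ where r₁,r₂ = (7 ± √69)/2

Characteristic: r² - 7r - 5 = 0, Roots: r = (7 ± √69)/2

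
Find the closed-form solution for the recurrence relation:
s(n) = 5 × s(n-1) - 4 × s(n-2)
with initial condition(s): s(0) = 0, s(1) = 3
Recurrence: s(n) = 5 × s(n-1) - 4 × s(n-2), initial: s(0) = 0, s(1) = 3.
Characteristic equation: r² - 5r + 4 = 0, which factors as (r - 4)(r - 1) = 0, so r = 4, 1. General solution s(n) = A·4ⁿ + B·1ⁿ. From s(0) = 0: A + B = 0. From s(1) = 3: 4A + 1B = 3. Solving gives A = 1, B = -1.

s(n) = 4ⁿ - 1ⁿ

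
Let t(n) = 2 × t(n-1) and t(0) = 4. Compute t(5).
Computing step by step:
t(0) = 4
t(1) = 2 × 4 = 8
t(2) = 2 × 8 = 16
t(3) = 2 × 16 = 32
t(4) = 2 × 32 = 64
t(5) = 2 × 64 = 128

128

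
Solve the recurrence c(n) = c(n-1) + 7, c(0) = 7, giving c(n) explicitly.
Recurrence: c(n) = c(n-1) + 7, initial: c(0) = 7.
Each step adds 7, so c(n) = c(0) + 7n = 7n + 7.

c(n) = 7n + 7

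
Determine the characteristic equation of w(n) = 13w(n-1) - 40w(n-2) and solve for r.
Substitute w(n) = rⁿ and divide through by rⁿ⁻²: r² - 13r + 40 = 0
Factor: (r - 5)(r - 8) = 0, so r = 5, 8.
General solution: w(n) = A·5ⁿ + B·8ⁿ

Characteristic: r² - 13r + 40 = 0, Roots: r = 5, 8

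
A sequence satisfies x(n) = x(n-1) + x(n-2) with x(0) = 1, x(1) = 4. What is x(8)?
Computing the sequence terms:
1, 4, 5, 9, 14, 23, 37, 60, 97

97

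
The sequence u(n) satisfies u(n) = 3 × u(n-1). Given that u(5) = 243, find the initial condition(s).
In general u(n) = 3ⁿ · u(0). At n = 5: u(0) = u(5) / 3^5 = 243 / 243 = 1.

u(0) = 1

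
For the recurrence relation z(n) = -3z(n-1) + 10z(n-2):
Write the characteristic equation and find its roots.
Substitute z(n) = rⁿ and divide through by rⁿ⁻²: r² + 3r - 10 = 0
Factor: (r - 2)(r + 5) = 0, so r = 2, -5.
General solution: z(n) = A·2ⁿ + B·(-5)ⁿ

Characteristic: r² + 3r - 10 = 0, Roots: r = 2, -5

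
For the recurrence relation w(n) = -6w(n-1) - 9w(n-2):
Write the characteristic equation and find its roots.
Substitute w(n) = rⁿ and divide through by rⁿ⁻²: r² + 6r + 9 = 0
Factor: (r + 3)² = 0, so r = -3 (double root).
General solution: w(n) = (A + Bn)·(-3)ⁿ

Characteristic: r² + 6r + 9 = 0, Roots: r = -3 (double root)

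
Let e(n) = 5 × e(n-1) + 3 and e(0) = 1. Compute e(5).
Computing step by step:
e(0) = 1
e(1) = 5 × 1 + 3 = 8
e(2) = 5 × 8 + 3 = 43
e(3) = 5 × 43 + 3 = 218
e(4) = 5 × 218 + 3 = 1093
e(5) = 5 × 1093 + 3 = 5468

5468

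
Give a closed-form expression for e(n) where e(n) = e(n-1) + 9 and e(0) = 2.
Recurrence: e(n) = e(n-1) + 9, initial: e(0) = 2.
Each step adds 9, so e(n) = e(0) + 9n = 9n + 2.

e(n) = 9n + 2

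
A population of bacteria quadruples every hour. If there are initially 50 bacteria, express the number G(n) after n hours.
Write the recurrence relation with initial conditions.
Each hour multiplies the count by 4, so the count after n hours depends only on the count after n-1 hours: G(n) = 4 × G(n-1). The starting count gives G(0) = 50.
Unrolling n times gives the closed form G(n) = 50 × 4ⁿ.

G(n) = 4 × G(n-1), G(0) = 50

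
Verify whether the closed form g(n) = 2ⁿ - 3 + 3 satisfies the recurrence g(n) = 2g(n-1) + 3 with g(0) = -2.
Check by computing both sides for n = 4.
From the recurrence with g(0) = -2:
  g(0) = -2, g(1) = -1, g(2) = 1, g(3) = 5, g(4) = 13
  so the recurrence gives g(4) = 13.
From the proposed closed form g(n) = 2ⁿ - 3 + 3:
  g(4) = 16.
The recurrence gives 13 but the closed form gives 16, so the closed form does not satisfy the recurrence.

No, the closed form is incorrect.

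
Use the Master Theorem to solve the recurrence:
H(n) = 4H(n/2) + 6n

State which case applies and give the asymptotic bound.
Master Theorem template: H(n) = a·H(n/b) + f(n).
Here: a=4, b=2, f(n)=6n
Compute log_b(a) = log_2(4) = 2.
f(n) = 6n = O(n^(2-ε)) with ε = 1. Case 1: H(n) = Θ(n^log_b(a)) = Θ(n^2).

Case 1: H(n) = Θ(n^2)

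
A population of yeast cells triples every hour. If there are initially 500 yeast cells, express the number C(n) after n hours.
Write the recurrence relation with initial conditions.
Each hour multiplies the count by 3, so the count after n hours depends only on the count after n-1 hours: C(n) = 3 × C(n-1). The starting count gives C(0) = 500.
Unrolling n times gives the closed form C(n) = 500 × 3ⁿ.

C(n) = 3 × C(n-1), C(0) = 500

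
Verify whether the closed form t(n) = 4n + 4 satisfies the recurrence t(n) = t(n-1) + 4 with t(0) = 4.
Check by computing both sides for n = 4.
From the recurrence with t(0) = 4:
  t(0) = 4, t(1) = 8, t(2) = 12, t(3) = 16, t(4) = 20
  so the recurrence gives t(4) = 20.
From the proposed closed form t(n) = 4n + 4:
  t(4) = 20.
Both sides give 20 at n = 4, and the initial condition(s) match, so the closed form is consistent.

Yes, the closed form is correct.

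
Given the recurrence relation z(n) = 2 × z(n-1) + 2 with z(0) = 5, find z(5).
Computing step by step:
z(0) = 5
z(1) = 2 × 5 + 2 = 12
z(2) = 2 × 12 + 2 = 26
z(3) = 2 × 26 + 2 = 54
z(4) = 2 × 54 + 2 = 110
z(5) = 2 × 110 + 2 = 222

222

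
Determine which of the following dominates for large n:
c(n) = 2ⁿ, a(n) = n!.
Comparing growth rates:
Growth-rate hierarchy: log n ≺ any polynomial ≺ any exponential cⁿ (c>1) ≺ n! ≺ nⁿ.
factorial dominates exponential base 2 asymptotically.

a(n) grows faster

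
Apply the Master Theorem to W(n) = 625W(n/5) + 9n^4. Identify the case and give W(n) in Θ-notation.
Master Theorem template: W(n) = a·W(n/b) + f(n).
Here: a=625, b=5, f(n)=9n^4
Compute log_b(a) = log_5(625) = 4.
f(n) = 9n^4 = Θ(n^4). Case 2: W(n) = Θ(n^4 log n).

Case 2: W(n) = Θ(n^4 log n)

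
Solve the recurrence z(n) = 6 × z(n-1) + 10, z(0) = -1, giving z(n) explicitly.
Recurrence: z(n) = 6 × z(n-1) + 10, initial: z(0) = -1.
Try z(n) = A·6ⁿ + C. Substituting: A·6ⁿ + C = 6(A·6ⁿ⁻¹ + C) + 10 = A·6ⁿ + 6C + 10, so C = 6C + 10, giving C = -2. Then z(0) = A - 2 = -1 gives A = 1.

z(n) = 6ⁿ - 2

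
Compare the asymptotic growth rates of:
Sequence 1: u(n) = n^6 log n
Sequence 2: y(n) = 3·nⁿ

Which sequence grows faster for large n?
Comparing growth rates:
Growth-rate hierarchy: log n ≺ any polynomial ≺ any exponential cⁿ (c>1) ≺ n! ≺ nⁿ.
super-exponential nⁿ dominates polynomial degree 6 (with log factor) asymptotically.

y(n) grows faster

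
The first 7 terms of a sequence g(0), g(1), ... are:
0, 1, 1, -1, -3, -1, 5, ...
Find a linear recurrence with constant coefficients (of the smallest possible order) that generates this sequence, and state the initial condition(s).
Look for the lowest-order linear relation among consecutive terms.
Observation: g(n) - 1·g(n-1) - (-2)·g(n-2) = 0 holds for the shown terms, and no order-1 relation g(n) = α·g(n-1) + β fits.
Check at n=3: 1·1 + (-2)·1 = -1. ✓

g(n) = g(n-1) - 2g(n-2), g(0) = 0, g(1) = 1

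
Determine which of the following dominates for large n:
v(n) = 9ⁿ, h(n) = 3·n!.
Comparing growth rates:
Growth-rate hierarchy: log n ≺ any polynomial ≺ any exponential cⁿ (c>1) ≺ n! ≺ nⁿ.
factorial dominates exponential base 9 asymptotically.

h(n) grows faster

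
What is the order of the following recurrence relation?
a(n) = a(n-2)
The order is the largest lag k for which a(n-k) appears. Here the deepest term is a(n-2), so the order is 2.

Order 2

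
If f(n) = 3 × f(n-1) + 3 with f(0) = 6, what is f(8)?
Computing step by step:
f(0) = 6
f(1) = 3 × 6 + 3 = 21
f(2) = 3 × 21 + 3 = 66
f(3) = 3 × 66 + 3 = 201
f(4) = 3 × 201 + 3 = 606
f(5) = 3 × 606 + 3 = 1821
f(6) = 3 × 1821 + 3 = 5466
f(7) = 3 × 5466 + 3 = 16401
f(8) = 3 × 16401 + 3 = 49206

49206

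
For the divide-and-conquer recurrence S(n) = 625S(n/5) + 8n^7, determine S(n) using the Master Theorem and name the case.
Master Theorem template: S(n) = a·S(n/b) + f(n).
Here: a=625, b=5, f(n)=8n^7
Compute log_b(a) = log_5(625) = 4.
f(n) = 8n^7 = Ω(n^(4+ε)) with ε = 3, and the regularity condition holds (a·f(n/b) = (a/b^7)·f(n) with a/b^7 = 5^-3 < 1). Case 3: S(n) = Θ(f(n)) = Θ(n^7).

Case 3: S(n) = Θ(n^7)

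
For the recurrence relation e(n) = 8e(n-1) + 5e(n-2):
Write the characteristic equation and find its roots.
Substitute e(n) = rⁿ and divide through by rⁿ⁻²: r² - 8r - 5 = 0
Discriminant: 8² + 4·5 = 84, not a perfect square, so by the quadratic formula r = (8 ± √84)/2.
General solution: e(n) = A·r₁ⁿ + B·r₂ⁿ where r₁,r₂ = (8 ± √84)/2

Characteristic: r² - 8r - 5 = 0, Roots: r = (8 ± √84)/2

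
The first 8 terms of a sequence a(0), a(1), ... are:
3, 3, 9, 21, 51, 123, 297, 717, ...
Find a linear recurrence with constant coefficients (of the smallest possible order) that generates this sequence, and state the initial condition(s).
Look for the lowest-order linear relation among consecutive terms.
Observation: a(n) - 2·a(n-1) - (1)·a(n-2) = 0 holds for the shown terms, and no order-1 relation a(n) = α·a(n-1) + β fits.
Check at n=3: 2·9 + (1)·3 = 21. ✓

a(n) = 2a(n-1) + a(n-2), a(0) = 3, a(1) = 3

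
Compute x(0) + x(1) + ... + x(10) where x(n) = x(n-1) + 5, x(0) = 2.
Computing the sequence terms: 2, 7, 12, 17, 22, 27, 32, 37, 42, 47, 52
Adding these values together:

297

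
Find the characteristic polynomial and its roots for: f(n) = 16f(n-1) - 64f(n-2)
Substitute f(n) = rⁿ and divide through by rⁿ⁻²: r² - 16r + 64 = 0
Factor: (r - 8)² = 0, so r = 8 (double root).
General solution: f(n) = (A + Bn)·8ⁿ

Characteristic: r² - 16r + 64 = 0, Roots: r = 8 (double root)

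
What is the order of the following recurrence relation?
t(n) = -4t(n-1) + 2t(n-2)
The order is the largest lag k for which t(n-k) appears. Here the deepest term is t(n-2), so the order is 2.

Order 2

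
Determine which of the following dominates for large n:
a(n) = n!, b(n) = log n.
Comparing growth rates:
Growth-rate hierarchy: log n ≺ any polynomial ≺ any exponential cⁿ (c>1) ≺ n! ≺ nⁿ.
factorial dominates logarithmic asymptotically.

a(n) grows faster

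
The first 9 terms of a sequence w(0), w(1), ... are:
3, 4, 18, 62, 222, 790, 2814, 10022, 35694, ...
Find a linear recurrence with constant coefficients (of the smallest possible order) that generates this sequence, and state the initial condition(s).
Look for the lowest-order linear relation among consecutive terms.
Observation: w(n) - 3·w(n-1) - (2)·w(n-2) = 0 holds for the shown terms, and no order-1 relation w(n) = α·w(n-1) + β fits.
Check at n=3: 3·18 + (2)·4 = 62. ✓

w(n) = 3w(n-1) + 2w(n-2), w(0) = 3, w(1) = 4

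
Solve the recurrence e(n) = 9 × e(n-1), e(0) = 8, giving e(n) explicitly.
Recurrence: e(n) = 9 × e(n-1), initial: e(0) = 8.
Each term is 9 times the previous, so this is geometric with ratio 9. After n steps: e(n) = e(0)·9ⁿ = 8·9ⁿ.

e(n) = 8·9ⁿ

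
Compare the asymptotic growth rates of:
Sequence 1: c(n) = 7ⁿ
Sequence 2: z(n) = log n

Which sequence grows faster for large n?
Comparing growth rates:
Growth-rate hierarchy: log n ≺ any polynomial ≺ any exponential cⁿ (c>1) ≺ n! ≺ nⁿ.
exponential base 7 dominates logarithmic asymptotically.

c(n) grows faster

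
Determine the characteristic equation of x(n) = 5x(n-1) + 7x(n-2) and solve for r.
Substitute x(n) = rⁿ and divide through by rⁿ⁻²: r² - 5r - 7 = 0
Discriminant: 5² + 4·7 = 53, not a perfect square, so by the quadratic formula r = (5 ± √53)/2.
General solution: x(n) = A·r₁ⁿ + B·r₂ⁿ where r₁,r₂ = (5 ± √53)/2

Characteristic: r² - 5r - 7 = 0, Roots: r = (5 ± √53)/2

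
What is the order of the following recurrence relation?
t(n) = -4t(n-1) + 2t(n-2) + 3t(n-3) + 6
The order is the largest lag k for which t(n-k) appears. Here the deepest term is t(n-3) (the 6 term is non-homogeneous and does not affect the order), so the order is 3.

Order 3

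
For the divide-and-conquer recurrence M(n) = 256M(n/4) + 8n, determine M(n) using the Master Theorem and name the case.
Master Theorem template: M(n) = a·M(n/b) + f(n).
Here: a=256, b=4, f(n)=8n
Compute log_b(a) = log_4(256) = 4.
f(n) = 8n = O(n^(4-ε)) with ε = 3. Case 1: M(n) = Θ(n^log_b(a)) = Θ(n^4).

Case 1: M(n) = Θ(n^4)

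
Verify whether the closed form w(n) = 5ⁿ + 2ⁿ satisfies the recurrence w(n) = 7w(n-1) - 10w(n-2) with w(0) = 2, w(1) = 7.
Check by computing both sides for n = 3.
From the recurrence with w(0) = 2, w(1) = 7:
  w(0) = 2, w(1) = 7, w(2) = 29, w(3) = 133
  so the recurrence gives w(3) = 133.
From the proposed closed form w(n) = 5ⁿ + 2ⁿ:
  w(3) = 133.
Both sides give 133 at n = 3, and the initial condition(s) match, so the closed form is consistent.

Yes, the closed form is correct.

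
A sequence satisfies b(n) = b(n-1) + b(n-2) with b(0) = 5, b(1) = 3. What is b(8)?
Computing the sequence terms:
5, 3, 8, 11, 19, 30, 49, 79, 128

128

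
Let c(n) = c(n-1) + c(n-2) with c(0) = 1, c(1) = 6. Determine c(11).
Computing the sequence terms:
1, 6, 7, 13, 20, 33, 53, 86, 139, 225, 364, 589

589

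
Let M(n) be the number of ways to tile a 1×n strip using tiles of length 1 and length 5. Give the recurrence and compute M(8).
Condition on the last tile: it has length 1 (leaving a 1×(n-1) strip) or length 5 (leaving a 1×(n-5) strip), so M(n) = M(n-1) + M(n-5) (order-5 linear recurrence).
For 0 ≤ i < 5 only unit tiles fit, so M(i) = 1.
Iterating the recurrence: M(5) = 2, M(6) = 3, M(7) = 4, M(8) = 5.

M(n) = M(n-1) + M(n-5), with M(i) = 1 for 0 ≤ i < 5; M(8) = 5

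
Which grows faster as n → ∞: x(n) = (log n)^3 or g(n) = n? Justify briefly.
Comparing growth rates:
Growth-rate hierarchy: log n ≺ any polynomial ≺ any exponential cⁿ (c>1) ≺ n! ≺ nⁿ.
polynomial degree 1 dominates polylogarithmic (log n)^3 asymptotically.

g(n) grows faster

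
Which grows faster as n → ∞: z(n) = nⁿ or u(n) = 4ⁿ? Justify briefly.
Comparing growth rates:
Growth-rate hierarchy: log n ≺ any polynomial ≺ any exponential cⁿ (c>1) ≺ n! ≺ nⁿ.
super-exponential nⁿ dominates exponential base 4 asymptotically.

z(n) grows faster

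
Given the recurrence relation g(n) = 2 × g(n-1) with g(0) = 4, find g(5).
Computing step by step:
g(0) = 4
g(1) = 2 × 4 = 8
g(2) = 2 × 8 = 16
g(3) = 2 × 16 = 32
g(4) = 2 × 32 = 64
g(5) = 2 × 64 = 128

128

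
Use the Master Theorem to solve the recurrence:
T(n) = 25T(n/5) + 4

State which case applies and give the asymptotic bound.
Master Theorem template: T(n) = a·T(n/b) + f(n).
Here: a=25, b=5, f(n)=4
Compute log_b(a) = log_5(25) = 2.
f(n) = 4 = O(n^(2-ε)) with ε = 2. Case 1: T(n) = Θ(n^log_b(a)) = Θ(n^2).

Case 1: T(n) = Θ(n^2)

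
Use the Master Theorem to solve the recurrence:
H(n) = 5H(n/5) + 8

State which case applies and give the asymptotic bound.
Master Theorem template: H(n) = a·H(n/b) + f(n).
Here: a=5, b=5, f(n)=8
Compute log_b(a) = log_5(5) = 1.
f(n) = 8 = O(n^(1-ε)) with ε = 1. Case 1: H(n) = Θ(n^log_b(a)) = Θ(n).

Case 1: H(n) = Θ(n)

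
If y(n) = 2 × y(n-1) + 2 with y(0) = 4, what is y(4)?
Computing step by step:
y(0) = 4
y(1) = 2 × 4 + 2 = 10
y(2) = 2 × 10 + 2 = 22
y(3) = 2 × 22 + 2 = 46
y(4) = 2 × 46 + 2 = 94

94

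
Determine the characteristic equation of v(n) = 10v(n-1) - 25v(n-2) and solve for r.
Substitute v(n) = rⁿ and divide through by rⁿ⁻²: r² - 10r + 25 = 0
Factor: (r - 5)² = 0, so r = 5 (double root).
General solution: v(n) = (A + Bn)·5ⁿ

Characteristic: r² - 10r + 25 = 0, Roots: r = 5 (double root)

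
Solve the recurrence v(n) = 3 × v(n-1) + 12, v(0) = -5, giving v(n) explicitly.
Recurrence: v(n) = 3 × v(n-1) + 12, initial: v(0) = -5.
Try v(n) = A·3ⁿ + C. Substituting: A·3ⁿ + C = 3(A·3ⁿ⁻¹ + C) + 12 = A·3ⁿ + 3C + 12, so C = 3C + 12, giving C = -6. Then v(0) = A - 6 = -5 gives A = 1.

v(n) = 3ⁿ - 6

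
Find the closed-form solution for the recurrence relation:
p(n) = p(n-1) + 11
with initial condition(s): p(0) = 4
Recurrence: p(n) = p(n-1) + 11, initial: p(0) = 4.
Each step adds 11, so p(n) = p(0) + 11n = 11n + 4.

p(n) = 11n + 4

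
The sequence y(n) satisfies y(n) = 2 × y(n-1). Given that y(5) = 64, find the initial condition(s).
In general y(n) = 2ⁿ · y(0). At n = 5: y(0) = y(5) / 2^5 = 64 / 32 = 2.

y(0) = 2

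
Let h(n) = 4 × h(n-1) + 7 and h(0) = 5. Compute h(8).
Computing step by step:
h(0) = 5
h(1) = 4 × 5 + 7 = 27
h(2) = 4 × 27 + 7 = 115
h(3) = 4 × 115 + 7 = 467
h(4) = 4 × 467 + 7 = 1875
h(5) = 4 × 1875 + 7 = 7507
h(6) = 4 × 7507 + 7 = 30035
h(7) = 4 × 30035 + 7 = 120147
h(8) = 4 × 120147 + 7 = 480595

480595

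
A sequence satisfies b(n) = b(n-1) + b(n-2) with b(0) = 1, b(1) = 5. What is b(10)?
Computing the sequence terms:
1, 5, 6, 11, 17, 28, 45, 73, 118, 191, 309

309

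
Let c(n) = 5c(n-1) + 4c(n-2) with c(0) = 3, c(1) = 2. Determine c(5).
Computing the sequence terms:
3, 2, 22, 118, 678, 3862

3862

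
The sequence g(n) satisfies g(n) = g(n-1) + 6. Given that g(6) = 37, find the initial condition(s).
g(6) = g(0) + 6·6, so g(0) = 37 - 36 = 1.

g(0) = 1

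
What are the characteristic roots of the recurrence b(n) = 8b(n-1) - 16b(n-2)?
Substitute b(n) = rⁿ and divide through by rⁿ⁻²: r² - 8r + 16 = 0
Factor: (r - 4)² = 0, so r = 4 (double root).
General solution: b(n) = (A + Bn)·4ⁿ

Characteristic: r² - 8r + 16 = 0, Roots: r = 4 (double root)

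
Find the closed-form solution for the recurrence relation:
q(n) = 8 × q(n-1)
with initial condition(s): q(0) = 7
Recurrence: q(n) = 8 × q(n-1), initial: q(0) = 7.
Each term is 8 times the previous, so this is geometric with ratio 8. After n steps: q(n) = q(0)·8ⁿ = 7·8ⁿ.

q(n) = 7·8ⁿ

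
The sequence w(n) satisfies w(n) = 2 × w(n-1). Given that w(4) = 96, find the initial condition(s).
In general w(n) = 2ⁿ · w(0). At n = 4: w(0) = w(4) / 2^4 = 96 / 16 = 6.

w(0) = 6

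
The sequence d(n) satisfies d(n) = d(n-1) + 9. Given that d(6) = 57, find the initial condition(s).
d(6) = d(0) + 6·9, so d(0) = 57 - 54 = 3.

d(0) = 3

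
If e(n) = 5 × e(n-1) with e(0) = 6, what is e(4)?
Computing step by step:
e(0) = 6
e(1) = 5 × 6 = 30
e(2) = 5 × 30 = 150
e(3) = 5 × 150 = 750
e(4) = 5 × 750 = 3750

3750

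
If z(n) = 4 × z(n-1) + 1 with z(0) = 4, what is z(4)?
Computing step by step:
z(0) = 4
z(1) = 4 × 4 + 1 = 17
z(2) = 4 × 17 + 1 = 69
z(3) = 4 × 69 + 1 = 277
z(4) = 4 × 277 + 1 = 1109

1109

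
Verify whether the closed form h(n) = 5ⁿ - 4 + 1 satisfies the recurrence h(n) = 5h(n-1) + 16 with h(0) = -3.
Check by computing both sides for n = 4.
From the recurrence with h(0) = -3:
  h(0) = -3, h(1) = 1, h(2) = 21, h(3) = 121, h(4) = 621
  so the recurrence gives h(4) = 621.
From the proposed closed form h(n) = 5ⁿ - 4 + 1:
  h(4) = 622.
The recurrence gives 621 but the closed form gives 622, so the closed form does not satisfy the recurrence.

No, the closed form is incorrect.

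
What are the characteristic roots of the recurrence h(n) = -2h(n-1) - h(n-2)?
Substitute h(n) = rⁿ and divide through by rⁿ⁻²: r² + 2r + 1 = 0
Factor: (r + 1)² = 0, so r = -1 (double root).
General solution: h(n) = (A + Bn)·(-1)ⁿ

Characteristic: r² + 2r + 1 = 0, Roots: r = -1 (double root)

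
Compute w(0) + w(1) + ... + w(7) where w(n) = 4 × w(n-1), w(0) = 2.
Computing the sequence terms: 2, 8, 32, 128, 512, 2048, 8192, 32768
Adding these values together:

43690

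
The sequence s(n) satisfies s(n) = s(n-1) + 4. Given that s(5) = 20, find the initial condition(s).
s(5) = s(0) + 5·4, so s(0) = 20 - 20 = 0.

s(0) = 0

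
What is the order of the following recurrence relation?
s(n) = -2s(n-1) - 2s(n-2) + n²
The order is the largest lag k for which s(n-k) appears. Here the deepest term is s(n-2) (the n² term is non-homogeneous and does not affect the order), so the order is 2.

Order 2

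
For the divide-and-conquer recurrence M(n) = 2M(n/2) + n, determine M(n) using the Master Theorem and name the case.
Master Theorem template: M(n) = a·M(n/b) + f(n).
Here: a=2, b=2, f(n)=n
Compute log_b(a) = log_2(2) = 1.
f(n) = n = Θ(n). Case 2: M(n) = Θ(n log n).

Case 2: M(n) = Θ(n log n)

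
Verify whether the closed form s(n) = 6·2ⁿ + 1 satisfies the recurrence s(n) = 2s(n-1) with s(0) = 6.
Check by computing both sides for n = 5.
From the recurrence with s(0) = 6:
  s(0) = 6, s(1) = 12, s(2) = 24, s(3) = 48, s(4) = 96, s(5) = 192
  so the recurrence gives s(5) = 192.
From the proposed closed form s(n) = 6·2ⁿ + 1:
  s(5) = 193.
The recurrence gives 192 but the closed form gives 193, so the closed form does not satisfy the recurrence.

No, the closed form is incorrect.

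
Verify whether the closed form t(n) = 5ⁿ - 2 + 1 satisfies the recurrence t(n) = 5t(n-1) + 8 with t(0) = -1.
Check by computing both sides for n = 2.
From the recurrence with t(0) = -1:
  t(0) = -1, t(1) = 3, t(2) = 23
  so the recurrence gives t(2) = 23.
From the proposed closed form t(n) = 5ⁿ - 2 + 1:
  t(2) = 24.
The recurrence gives 23 but the closed form gives 24, so the closed form does not satisfy the recurrence.

No, the closed form is incorrect.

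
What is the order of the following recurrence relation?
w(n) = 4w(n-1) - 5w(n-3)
The order is the largest lag k for which w(n-k) appears. Here the deepest term is w(n-3), so the order is 3.

Order 3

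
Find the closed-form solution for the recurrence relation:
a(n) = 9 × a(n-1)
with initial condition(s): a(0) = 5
Recurrence: a(n) = 9 × a(n-1), initial: a(0) = 5.
Each term is 9 times the previous, so this is geometric with ratio 9. After n steps: a(n) = a(0)·9ⁿ = 5·9ⁿ.

a(n) = 5·9ⁿ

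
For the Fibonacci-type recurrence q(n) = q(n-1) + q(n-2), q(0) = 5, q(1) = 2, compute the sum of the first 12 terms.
Computing the sequence terms: 5, 2, 7, 9, 16, 25, 41, 66, 107, 173, 280, 453
Adding these values together:

1184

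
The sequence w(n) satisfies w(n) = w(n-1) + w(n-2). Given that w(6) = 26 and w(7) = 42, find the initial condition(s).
Work backwards using w(k) = w(k+2) - w(k+1):
w(5) = w(7) - w(6) = 42 - 26 = 16
w(4) = w(6) - w(5) = 26 - 16 = 10
w(3) = w(5) - w(4) = 16 - 10 = 6
w(2) = w(4) - w(3) = 10 - 6 = 4
w(1) = w(3) - w(2) = 6 - 4 = 2
w(0) = w(2) - w(1) = 4 - 2 = 2

w(0) = 2, w(1) = 2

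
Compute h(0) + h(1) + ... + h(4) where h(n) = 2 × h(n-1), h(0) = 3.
Computing the sequence terms: 3, 6, 12, 24, 48
Adding these values together:

93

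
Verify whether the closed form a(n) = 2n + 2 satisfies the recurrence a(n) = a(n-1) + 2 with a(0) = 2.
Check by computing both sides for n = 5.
From the recurrence with a(0) = 2:
  a(0) = 2, a(1) = 4, a(2) = 6, a(3) = 8, a(4) = 10, a(5) = 12
  so the recurrence gives a(5) = 12.
From the proposed closed form a(n) = 2n + 2:
  a(5) = 12.
Both sides give 12 at n = 5, and the initial condition(s) match, so the closed form is consistent.

Yes, the closed form is correct.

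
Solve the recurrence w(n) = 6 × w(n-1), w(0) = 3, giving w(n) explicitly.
Recurrence: w(n) = 6 × w(n-1), initial: w(0) = 3.
Each term is 6 times the previous, so this is geometric with ratio 6. After n steps: w(n) = w(0)·6ⁿ = 3·6ⁿ.

w(n) = 3·6ⁿ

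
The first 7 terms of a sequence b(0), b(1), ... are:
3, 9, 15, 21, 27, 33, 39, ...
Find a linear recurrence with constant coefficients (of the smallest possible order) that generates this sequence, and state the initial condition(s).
Look for the lowest-order linear relation among consecutive terms.
Observation: consecutive differences are constant (= 6).
Check at n=2: 1·9 + 6 = 15. ✓

b(n) = b(n-1) + 6, b(0) = 3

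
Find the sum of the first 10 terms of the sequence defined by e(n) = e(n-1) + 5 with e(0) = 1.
Computing the sequence terms: 1, 6, 11, 16, 21, 26, 31, 36, 41, 46
Adding these values together:

235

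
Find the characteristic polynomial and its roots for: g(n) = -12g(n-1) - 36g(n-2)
Substitute g(n) = rⁿ and divide through by rⁿ⁻²: r² + 12r + 36 = 0
Factor: (r + 6)² = 0, so r = -6 (double root).
General solution: g(n) = (A + Bn)·(-6)ⁿ

Characteristic: r² + 12r + 36 = 0, Roots: r = -6 (double root)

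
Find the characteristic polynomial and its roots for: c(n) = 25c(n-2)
Substitute c(n) = rⁿ and divide through by rⁿ⁻²: r² - 25 = 0
Factor: (r + 5)(r - 5) = 0, so r = -5, 5.
General solution: c(n) = A·(-5)ⁿ + B·5ⁿ

Characteristic: r² - 25 = 0, Roots: r = -5, 5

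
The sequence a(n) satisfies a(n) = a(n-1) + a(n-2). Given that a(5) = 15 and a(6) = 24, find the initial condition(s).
Work backwards using a(k) = a(k+2) - a(k+1):
a(4) = a(6) - a(5) = 24 - 15 = 9
a(3) = a(5) - a(4) = 15 - 9 = 6
a(2) = a(4) - a(3) = 9 - 6 = 3
a(1) = a(3) - a(2) = 6 - 3 = 3
a(0) = a(2) - a(1) = 3 - 3 = 0

a(0) = 0, a(1) = 3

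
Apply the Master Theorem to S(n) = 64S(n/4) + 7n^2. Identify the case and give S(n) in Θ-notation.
Master Theorem template: S(n) = a·S(n/b) + f(n).
Here: a=64, b=4, f(n)=7n^2
Compute log_b(a) = log_4(64) = 3.
f(n) = 7n^2 = O(n^(3-ε)) with ε = 1. Case 1: S(n) = Θ(n^log_b(a)) = Θ(n^3).

Case 1: S(n) = Θ(n^3)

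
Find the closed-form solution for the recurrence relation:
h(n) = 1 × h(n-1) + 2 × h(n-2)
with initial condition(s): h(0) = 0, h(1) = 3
Recurrence: h(n) = 1 × h(n-1) + 2 × h(n-2), initial: h(0) = 0, h(1) = 3.
Characteristic equation: r² - 1r - 2 = 0, which factors as (r - 2)(r + 1) = 0, so r = 2, -1. General solution h(n) = A·2ⁿ + B·(-1)ⁿ. From h(0) = 0: A + B = 0. From h(1) = 3: 2A - 1B = 3. Solving gives A = 1, B = -1.

h(n) = 2ⁿ - (-1)ⁿ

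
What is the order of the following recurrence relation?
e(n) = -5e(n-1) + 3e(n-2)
The order is the largest lag k for which e(n-k) appears. Here the deepest term is e(n-2), so the order is 2.

Order 2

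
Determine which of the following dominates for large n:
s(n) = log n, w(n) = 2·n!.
Comparing growth rates:
Growth-rate hierarchy: log n ≺ any polynomial ≺ any exponential cⁿ (c>1) ≺ n! ≺ nⁿ.
factorial dominates logarithmic asymptotically.

w(n) grows faster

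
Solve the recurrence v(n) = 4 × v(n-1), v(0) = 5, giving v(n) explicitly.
Recurrence: v(n) = 4 × v(n-1), initial: v(0) = 5.
Each term is 4 times the previous, so this is geometric with ratio 4. After n steps: v(n) = v(0)·4ⁿ = 5·4ⁿ.

v(n) = 5·4ⁿ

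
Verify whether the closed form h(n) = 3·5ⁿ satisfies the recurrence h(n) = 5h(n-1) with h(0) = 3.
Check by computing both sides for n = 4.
From the recurrence with h(0) = 3:
  h(0) = 3, h(1) = 15, h(2) = 75, h(3) = 375, h(4) = 1875
  so the recurrence gives h(4) = 1875.
From the proposed closed form h(n) = 3·5ⁿ:
  h(4) = 1875.
Both sides give 1875 at n = 4, and the initial condition(s) match, so the closed form is consistent.

Yes, the closed form is correct.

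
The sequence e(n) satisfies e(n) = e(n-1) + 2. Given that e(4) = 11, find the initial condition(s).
e(4) = e(0) + 4·2, so e(0) = 11 - 8 = 3.

e(0) = 3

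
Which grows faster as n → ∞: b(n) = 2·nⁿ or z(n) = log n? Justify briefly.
Comparing growth rates:
Growth-rate hierarchy: log n ≺ any polynomial ≺ any exponential cⁿ (c>1) ≺ n! ≺ nⁿ.
super-exponential nⁿ dominates logarithmic asymptotically.

b(n) grows faster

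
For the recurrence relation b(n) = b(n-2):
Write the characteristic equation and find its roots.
Substitute b(n) = rⁿ and divide through by rⁿ⁻²: r² - 1 = 0
Factor: (r - 1)(r + 1) = 0, so r = 1, -1.
General solution: b(n) = A·1ⁿ + B·(-1)ⁿ

Characteristic: r² - 1 = 0, Roots: r = 1, -1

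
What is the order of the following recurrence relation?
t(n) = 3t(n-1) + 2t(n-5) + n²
The order is the largest lag k for which t(n-k) appears. Here the deepest term is t(n-5) (the n² term is non-homogeneous and does not affect the order), so the order is 5.

Order 5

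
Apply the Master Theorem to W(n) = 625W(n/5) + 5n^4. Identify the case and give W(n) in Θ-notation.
Master Theorem template: W(n) = a·W(n/b) + f(n).
Here: a=625, b=5, f(n)=5n^4
Compute log_b(a) = log_5(625) = 4.
f(n) = 5n^4 = Θ(n^4). Case 2: W(n) = Θ(n^4 log n).

Case 2: W(n) = Θ(n^4 log n)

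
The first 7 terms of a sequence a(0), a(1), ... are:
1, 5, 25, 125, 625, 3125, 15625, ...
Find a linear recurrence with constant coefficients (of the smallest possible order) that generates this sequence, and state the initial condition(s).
Look for the lowest-order linear relation among consecutive terms.
Observation: each term is 5× the previous.
Check at n=2: 5·5 = 25. ✓

a(n) = 5 × a(n-1), a(0) = 1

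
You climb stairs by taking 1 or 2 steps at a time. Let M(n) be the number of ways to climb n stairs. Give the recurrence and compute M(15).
Condition on the size of the last step (1 to 2): before it there were n-1, …, n-2 stairs climbed, and these cases are disjoint, so M(n) = M(n-1) + M(n-2) (Fibonacci-type sequence).
Initial conditions by direct count (compositions of i into parts ≤ 2): M(1) = 1; M(2) = 2.
Iterating the recurrence: M(3) = 3, M(4) = 5, M(5) = 8, M(6) = 13, M(7) = 21, M(8) = 34, M(9) = 55, M(10) = 89, M(11) = 144, M(12) = 233, M(13) = 377, M(14) = 610, M(15) = 987.

M(n) = M(n-1) + M(n-2), M(1) = 1, M(2) = 2; M(15) = 987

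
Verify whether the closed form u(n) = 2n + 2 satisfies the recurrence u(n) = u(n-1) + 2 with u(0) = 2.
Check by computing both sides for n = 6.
From the recurrence with u(0) = 2:
  u(0) = 2, u(1) = 4, u(2) = 6, u(3) = 8, u(4) = 10, u(5) = 12, u(6) = 14
  so the recurrence gives u(6) = 14.
From the proposed closed form u(n) = 2n + 2:
  u(6) = 14.
Both sides give 14 at n = 6, and the initial condition(s) match, so the closed form is consistent.

Yes, the closed form is correct.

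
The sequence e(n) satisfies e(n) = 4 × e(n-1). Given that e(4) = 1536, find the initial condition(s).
In general e(n) = 4ⁿ · e(0). At n = 4: e(0) = e(4) / 4^4 = 1536 / 256 = 6.

e(0) = 6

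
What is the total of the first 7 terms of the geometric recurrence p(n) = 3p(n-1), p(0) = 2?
Computing the sequence terms: 2, 6, 18, 54, 162, 486, 1458
Adding these values together:

2186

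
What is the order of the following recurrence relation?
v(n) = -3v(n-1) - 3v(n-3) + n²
The order is the largest lag k for which v(n-k) appears. Here the deepest term is v(n-3) (the n² term is non-homogeneous and does not affect the order), so the order is 3.

Order 3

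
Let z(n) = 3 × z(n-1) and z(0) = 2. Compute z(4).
Computing step by step:
z(0) = 2
z(1) = 3 × 2 = 6
z(2) = 3 × 6 = 18
z(3) = 3 × 18 = 54
z(4) = 3 × 54 = 162

162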